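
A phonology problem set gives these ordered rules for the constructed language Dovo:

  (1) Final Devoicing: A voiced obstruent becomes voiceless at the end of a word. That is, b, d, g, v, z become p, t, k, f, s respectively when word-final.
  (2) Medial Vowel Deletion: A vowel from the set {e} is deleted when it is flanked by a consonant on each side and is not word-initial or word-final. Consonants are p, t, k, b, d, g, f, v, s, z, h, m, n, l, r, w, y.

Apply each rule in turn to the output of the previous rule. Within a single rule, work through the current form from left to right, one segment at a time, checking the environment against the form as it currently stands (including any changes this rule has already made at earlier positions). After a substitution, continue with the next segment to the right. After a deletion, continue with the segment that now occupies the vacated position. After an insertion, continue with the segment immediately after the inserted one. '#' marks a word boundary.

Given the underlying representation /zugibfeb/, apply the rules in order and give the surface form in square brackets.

(1) Final Devoicing: [zugibfeb] → [zugibfep]
(2) Medial Vowel Deletion: [zugibfep] → [zugibfp]

[zugibfp]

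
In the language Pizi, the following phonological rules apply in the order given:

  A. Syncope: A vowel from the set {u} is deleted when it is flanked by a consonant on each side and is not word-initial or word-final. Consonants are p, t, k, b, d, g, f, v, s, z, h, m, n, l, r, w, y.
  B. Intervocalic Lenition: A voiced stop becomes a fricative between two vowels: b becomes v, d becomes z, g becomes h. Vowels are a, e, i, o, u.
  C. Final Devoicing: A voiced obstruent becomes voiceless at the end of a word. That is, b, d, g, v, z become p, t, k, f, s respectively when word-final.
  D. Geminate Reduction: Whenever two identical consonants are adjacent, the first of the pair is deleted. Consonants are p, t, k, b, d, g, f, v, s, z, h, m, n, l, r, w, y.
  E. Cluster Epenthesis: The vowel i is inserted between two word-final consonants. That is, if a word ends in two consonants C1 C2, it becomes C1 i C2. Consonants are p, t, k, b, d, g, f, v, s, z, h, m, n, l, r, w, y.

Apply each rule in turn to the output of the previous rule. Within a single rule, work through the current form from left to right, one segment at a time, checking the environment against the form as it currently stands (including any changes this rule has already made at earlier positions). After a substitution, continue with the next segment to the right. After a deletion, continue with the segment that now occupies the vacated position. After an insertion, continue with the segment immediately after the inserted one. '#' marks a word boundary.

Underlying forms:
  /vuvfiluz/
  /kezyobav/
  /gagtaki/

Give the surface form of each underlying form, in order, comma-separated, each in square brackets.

/vuvfiluz/:
  A Syncope: [vuvfiluz] → [vvfilz]
  B Intervocalic Lenition: no change — [vvfilz]
  C Final Devoicing: [vvfilz] → [vvfils]
  D Geminate Reduction: [vvfils] → [vfils]
  E Cluster Epenthesis: [vfils] → [vfilis]
/kezyobav/:
  A Syncope: no change — [kezyobav]
  B Intervocalic Lenition: [kezyobav] → [kezyovav]
  C Final Devoicing: [kezyovav] → [kezyovaf]
  D Geminate Reduction: no change — [kezyovaf]
  E Cluster Epenthesis: no change — [kezyovaf]
/gagtaki/:
  A Syncope: no change — [gagtaki]
  B Intervocalic Lenition: no change — [gagtaki]
  C Final Devoicing: no change — [gagtaki]
  D Geminate Reduction: no change — [gagtaki]
  E Cluster Epenthesis: no change — [gagtaki]

[vfilis], [kezyovaf], [gagtaki]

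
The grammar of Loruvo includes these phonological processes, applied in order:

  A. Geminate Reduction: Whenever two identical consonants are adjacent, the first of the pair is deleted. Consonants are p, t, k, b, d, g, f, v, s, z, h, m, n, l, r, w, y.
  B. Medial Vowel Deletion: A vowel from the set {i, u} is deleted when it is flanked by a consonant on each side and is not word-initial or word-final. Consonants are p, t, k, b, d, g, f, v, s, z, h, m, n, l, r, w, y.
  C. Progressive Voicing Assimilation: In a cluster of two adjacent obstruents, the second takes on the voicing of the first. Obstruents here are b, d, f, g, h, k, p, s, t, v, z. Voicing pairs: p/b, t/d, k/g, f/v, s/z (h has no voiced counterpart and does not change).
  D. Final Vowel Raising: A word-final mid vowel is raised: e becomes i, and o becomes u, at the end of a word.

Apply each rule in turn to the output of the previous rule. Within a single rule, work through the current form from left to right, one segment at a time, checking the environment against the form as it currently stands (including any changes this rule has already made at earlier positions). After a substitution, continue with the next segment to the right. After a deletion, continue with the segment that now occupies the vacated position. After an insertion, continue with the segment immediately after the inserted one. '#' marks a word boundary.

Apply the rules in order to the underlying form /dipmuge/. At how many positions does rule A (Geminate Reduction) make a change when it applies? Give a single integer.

A Geminate Reduction: no change — [dipmuge]
B Medial Vowel Deletion: [dipmuge] → [dpmge]
C Progressive Voicing Assimilation: [dpmge] → [dbmge]
D Final Vowel Raising: [dbmge] → [dbmgi]
Rule A changed 0 position(s).

0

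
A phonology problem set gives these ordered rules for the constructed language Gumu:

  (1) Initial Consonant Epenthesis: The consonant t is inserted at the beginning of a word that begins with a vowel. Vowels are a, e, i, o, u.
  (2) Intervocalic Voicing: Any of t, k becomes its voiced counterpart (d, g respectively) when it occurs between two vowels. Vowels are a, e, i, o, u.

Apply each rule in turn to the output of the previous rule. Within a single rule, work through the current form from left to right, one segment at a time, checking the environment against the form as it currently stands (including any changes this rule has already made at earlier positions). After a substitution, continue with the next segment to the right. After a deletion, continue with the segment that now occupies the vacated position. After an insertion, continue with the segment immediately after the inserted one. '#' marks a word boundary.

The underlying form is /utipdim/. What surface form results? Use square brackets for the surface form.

(1) Initial Consonant Epenthesis: [utipdim] → [tutipdim]
(2) Intervocalic Voicing: [tutipdim] → [tudipdim]

[tudipdim]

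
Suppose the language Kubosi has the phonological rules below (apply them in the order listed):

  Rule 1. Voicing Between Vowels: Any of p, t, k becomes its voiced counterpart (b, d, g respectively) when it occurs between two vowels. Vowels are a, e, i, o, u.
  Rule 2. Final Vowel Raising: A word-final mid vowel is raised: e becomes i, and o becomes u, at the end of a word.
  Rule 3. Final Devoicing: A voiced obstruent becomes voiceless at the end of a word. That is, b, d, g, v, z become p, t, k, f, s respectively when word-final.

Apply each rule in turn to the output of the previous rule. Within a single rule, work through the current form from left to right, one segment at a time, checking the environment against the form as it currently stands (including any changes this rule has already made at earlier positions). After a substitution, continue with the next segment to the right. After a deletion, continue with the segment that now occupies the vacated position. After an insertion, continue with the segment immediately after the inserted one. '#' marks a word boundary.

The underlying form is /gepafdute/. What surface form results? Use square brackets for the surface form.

Rule 1 Voicing Between Vowels: [gepafdute] → [gebafdude]
Rule 2 Final Vowel Raising: [gebafdude] → [gebafdudi]
Rule 3 Final Devoicing: no change — [gebafdudi]

[gebafdudi]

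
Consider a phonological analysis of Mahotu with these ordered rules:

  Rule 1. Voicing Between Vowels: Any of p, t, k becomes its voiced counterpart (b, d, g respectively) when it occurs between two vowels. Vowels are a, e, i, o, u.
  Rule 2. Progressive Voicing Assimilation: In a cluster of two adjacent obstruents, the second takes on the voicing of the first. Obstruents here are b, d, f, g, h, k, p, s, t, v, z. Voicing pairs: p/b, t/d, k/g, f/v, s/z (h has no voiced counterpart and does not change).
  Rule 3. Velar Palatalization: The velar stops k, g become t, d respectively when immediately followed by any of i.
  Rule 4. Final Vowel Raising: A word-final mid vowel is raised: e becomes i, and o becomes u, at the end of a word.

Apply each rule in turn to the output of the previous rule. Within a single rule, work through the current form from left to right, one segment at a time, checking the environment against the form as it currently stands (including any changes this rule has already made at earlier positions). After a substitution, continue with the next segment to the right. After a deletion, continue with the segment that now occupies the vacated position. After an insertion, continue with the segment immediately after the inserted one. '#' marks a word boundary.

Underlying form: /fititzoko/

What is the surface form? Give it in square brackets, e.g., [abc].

[fiditsogu]

Rule 1 Voicing Between Vowels: [fititzoko] → [fiditzogo]
Rule 2 Progressive Voicing Assimilation: [fiditzogo] → [fiditsogo]
Rule 3 Velar Palatalization: no change — [fiditsogo]
Rule 4 Final Vowel Raising: [fiditsogo] → [fiditsogu]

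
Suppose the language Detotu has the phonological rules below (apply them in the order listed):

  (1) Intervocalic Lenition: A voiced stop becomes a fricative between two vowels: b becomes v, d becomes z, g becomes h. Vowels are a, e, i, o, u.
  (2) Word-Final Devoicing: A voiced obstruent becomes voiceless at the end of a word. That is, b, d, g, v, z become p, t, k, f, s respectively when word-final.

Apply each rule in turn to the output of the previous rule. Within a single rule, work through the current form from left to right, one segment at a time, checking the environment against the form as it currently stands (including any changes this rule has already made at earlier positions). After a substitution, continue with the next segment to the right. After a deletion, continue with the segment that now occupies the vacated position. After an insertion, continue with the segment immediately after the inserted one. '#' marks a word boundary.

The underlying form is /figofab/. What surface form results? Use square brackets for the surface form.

(1) Intervocalic Lenition: [figofab] → [fihofab]
(2) Word-Final Devoicing: [fihofab] → [fihofap]

[fihofap]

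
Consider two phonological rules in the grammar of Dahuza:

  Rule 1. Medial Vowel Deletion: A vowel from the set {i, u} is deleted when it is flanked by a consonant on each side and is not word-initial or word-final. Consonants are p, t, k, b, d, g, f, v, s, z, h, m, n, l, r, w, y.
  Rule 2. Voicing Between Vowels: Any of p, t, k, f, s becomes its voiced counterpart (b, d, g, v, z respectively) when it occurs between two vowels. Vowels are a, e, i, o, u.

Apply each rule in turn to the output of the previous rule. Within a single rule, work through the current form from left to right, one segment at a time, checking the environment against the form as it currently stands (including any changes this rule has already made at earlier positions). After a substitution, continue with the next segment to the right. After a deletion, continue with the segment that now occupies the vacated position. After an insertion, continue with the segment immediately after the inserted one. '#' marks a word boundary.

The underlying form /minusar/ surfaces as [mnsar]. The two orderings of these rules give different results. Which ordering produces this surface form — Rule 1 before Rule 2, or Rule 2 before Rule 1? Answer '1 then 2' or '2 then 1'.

1 then 2

Order 1 then 2:
  1 Medial Vowel Deletion: [minusar] → [mnsar]
  2 Voicing Between Vowels: no change — [mnsar]
  result: [mnsar]
Order 2 then 1:
  2 Voicing Between Vowels: [minusar] → [minuzar]
  1 Medial Vowel Deletion: [minuzar] → [mnzar]
  result: [mnzar]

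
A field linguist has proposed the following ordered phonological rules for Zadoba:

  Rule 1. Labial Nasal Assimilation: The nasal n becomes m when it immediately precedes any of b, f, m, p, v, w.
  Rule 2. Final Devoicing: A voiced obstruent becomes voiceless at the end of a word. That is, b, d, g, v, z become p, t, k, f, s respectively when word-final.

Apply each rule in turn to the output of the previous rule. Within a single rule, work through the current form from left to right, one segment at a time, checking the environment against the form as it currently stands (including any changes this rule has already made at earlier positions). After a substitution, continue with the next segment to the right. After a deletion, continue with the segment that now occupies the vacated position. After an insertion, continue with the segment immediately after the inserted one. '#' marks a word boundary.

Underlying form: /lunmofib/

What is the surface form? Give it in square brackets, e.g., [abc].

[lummofip]

Rule 1 Labial Nasal Assimilation: [lunmofib] → [lummofib]
Rule 2 Final Devoicing: [lummofib] → [lummofip]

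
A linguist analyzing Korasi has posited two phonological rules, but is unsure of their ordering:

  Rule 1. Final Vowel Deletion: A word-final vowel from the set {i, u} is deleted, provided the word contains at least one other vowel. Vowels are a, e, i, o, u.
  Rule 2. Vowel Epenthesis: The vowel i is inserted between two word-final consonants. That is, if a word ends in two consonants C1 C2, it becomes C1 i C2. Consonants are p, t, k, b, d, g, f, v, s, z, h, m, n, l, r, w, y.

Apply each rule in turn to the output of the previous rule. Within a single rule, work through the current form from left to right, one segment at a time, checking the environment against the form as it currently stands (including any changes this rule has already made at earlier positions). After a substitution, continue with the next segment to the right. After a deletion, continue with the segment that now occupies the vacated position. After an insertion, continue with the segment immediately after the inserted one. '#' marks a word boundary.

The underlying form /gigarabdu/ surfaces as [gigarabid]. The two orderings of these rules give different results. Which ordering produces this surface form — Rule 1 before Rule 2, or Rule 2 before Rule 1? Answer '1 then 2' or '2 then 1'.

1 then 2

Order 1 then 2:
  1 Final Vowel Deletion: [gigarabdu] → [gigarabd]
  2 Vowel Epenthesis: [gigarabd] → [gigarabid]
  result: [gigarabid]
Order 2 then 1:
  2 Vowel Epenthesis: no change — [gigarabdu]
  1 Final Vowel Deletion: [gigarabdu] → [gigarabd]
  result: [gigarabd]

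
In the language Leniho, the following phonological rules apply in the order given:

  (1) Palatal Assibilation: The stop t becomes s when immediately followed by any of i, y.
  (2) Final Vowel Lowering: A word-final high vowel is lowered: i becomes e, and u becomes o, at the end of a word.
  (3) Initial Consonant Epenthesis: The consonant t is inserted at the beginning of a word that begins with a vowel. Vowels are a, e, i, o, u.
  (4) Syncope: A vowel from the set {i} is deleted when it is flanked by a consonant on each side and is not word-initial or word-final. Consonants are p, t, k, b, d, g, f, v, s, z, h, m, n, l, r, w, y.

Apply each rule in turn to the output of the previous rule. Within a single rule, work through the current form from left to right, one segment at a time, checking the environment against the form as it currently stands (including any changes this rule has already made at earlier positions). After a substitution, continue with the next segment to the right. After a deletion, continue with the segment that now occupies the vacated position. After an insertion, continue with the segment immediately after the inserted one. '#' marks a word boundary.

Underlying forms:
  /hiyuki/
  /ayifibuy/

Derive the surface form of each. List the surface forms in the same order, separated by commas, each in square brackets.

[hyuke], [tayfbuy]

/hiyuki/:
  (1) Palatal Assibilation: no change — [hiyuki]
  (2) Final Vowel Lowering: [hiyuki] → [hiyuke]
  (3) Initial Consonant Epenthesis: no change — [hiyuke]
  (4) Syncope: [hiyuke] → [hyuke]
/ayifibuy/:
  (1) Palatal Assibilation: no change — [ayifibuy]
  (2) Final Vowel Lowering: no change — [ayifibuy]
  (3) Initial Consonant Epenthesis: [ayifibuy] → [tayifibuy]
  (4) Syncope: [tayifibuy] → [tayfbuy]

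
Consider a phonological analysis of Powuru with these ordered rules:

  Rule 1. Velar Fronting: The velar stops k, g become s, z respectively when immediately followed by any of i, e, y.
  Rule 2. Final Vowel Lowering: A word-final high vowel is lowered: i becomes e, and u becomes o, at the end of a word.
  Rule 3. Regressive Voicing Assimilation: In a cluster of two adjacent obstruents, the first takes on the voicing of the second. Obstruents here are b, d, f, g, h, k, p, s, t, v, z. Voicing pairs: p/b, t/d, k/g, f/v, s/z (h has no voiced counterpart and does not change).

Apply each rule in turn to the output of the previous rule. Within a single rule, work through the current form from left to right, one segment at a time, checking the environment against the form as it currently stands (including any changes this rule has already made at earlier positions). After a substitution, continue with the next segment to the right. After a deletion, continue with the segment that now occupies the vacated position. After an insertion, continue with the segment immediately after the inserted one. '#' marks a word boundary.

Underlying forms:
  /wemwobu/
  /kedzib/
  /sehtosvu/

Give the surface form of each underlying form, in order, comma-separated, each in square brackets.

[wemwobo], [sedzib], [sehtozvo]

/wemwobu/:
  Rule 1 Velar Fronting: no change — [wemwobu]
  Rule 2 Final Vowel Lowering: [wemwobu] → [wemwobo]
  Rule 3 Regressive Voicing Assimilation: no change — [wemwobo]
/kedzib/:
  Rule 1 Velar Fronting: [kedzib] → [sedzib]
  Rule 2 Final Vowel Lowering: no change — [sedzib]
  Rule 3 Regressive Voicing Assimilation: no change — [sedzib]
/sehtosvu/:
  Rule 1 Velar Fronting: no change — [sehtosvu]
  Rule 2 Final Vowel Lowering: [sehtosvu] → [sehtosvo]
  Rule 3 Regressive Voicing Assimilation: [sehtosvo] → [sehtozvo]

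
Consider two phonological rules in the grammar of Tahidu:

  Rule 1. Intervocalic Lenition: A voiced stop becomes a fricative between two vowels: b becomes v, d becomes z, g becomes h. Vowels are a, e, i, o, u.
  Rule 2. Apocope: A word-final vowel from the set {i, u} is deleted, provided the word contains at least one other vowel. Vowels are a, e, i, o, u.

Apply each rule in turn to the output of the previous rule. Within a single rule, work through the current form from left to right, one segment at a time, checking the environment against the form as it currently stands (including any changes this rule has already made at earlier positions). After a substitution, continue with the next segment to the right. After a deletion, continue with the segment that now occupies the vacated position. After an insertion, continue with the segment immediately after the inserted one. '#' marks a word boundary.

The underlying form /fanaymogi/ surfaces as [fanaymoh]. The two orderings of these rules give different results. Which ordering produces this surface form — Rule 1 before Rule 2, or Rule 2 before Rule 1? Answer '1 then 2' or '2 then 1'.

1 then 2

Order 1 then 2:
  1 Intervocalic Lenition: [fanaymogi] → [fanaymohi]
  2 Apocope: [fanaymohi] → [fanaymoh]
  result: [fanaymoh]
Order 2 then 1:
  2 Apocope: [fanaymogi] → [fanaymog]
  1 Intervocalic Lenition: no change — [fanaymog]
  result: [fanaymog]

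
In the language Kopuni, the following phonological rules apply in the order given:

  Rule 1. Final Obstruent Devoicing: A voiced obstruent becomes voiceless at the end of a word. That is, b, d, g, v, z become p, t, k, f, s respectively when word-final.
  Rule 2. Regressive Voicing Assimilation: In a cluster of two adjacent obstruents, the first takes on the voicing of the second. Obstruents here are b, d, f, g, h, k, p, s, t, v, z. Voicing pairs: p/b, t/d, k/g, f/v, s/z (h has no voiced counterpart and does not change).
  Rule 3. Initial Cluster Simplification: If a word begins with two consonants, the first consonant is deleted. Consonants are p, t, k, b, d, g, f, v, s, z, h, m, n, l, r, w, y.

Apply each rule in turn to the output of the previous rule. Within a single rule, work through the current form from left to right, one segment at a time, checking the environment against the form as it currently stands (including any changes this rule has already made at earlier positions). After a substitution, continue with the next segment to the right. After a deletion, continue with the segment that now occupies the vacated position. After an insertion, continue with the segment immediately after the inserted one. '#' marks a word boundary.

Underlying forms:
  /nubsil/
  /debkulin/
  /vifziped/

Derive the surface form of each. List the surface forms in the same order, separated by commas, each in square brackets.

/nubsil/:
  Rule 1 Final Obstruent Devoicing: no change — [nubsil]
  Rule 2 Regressive Voicing Assimilation: [nubsil] → [nupsil]
  Rule 3 Initial Cluster Simplification: no change — [nupsil]
/debkulin/:
  Rule 1 Final Obstruent Devoicing: no change — [debkulin]
  Rule 2 Regressive Voicing Assimilation: [debkulin] → [depkulin]
  Rule 3 Initial Cluster Simplification: no change — [depkulin]
/vifziped/:
  Rule 1 Final Obstruent Devoicing: [vifziped] → [vifzipet]
  Rule 2 Regressive Voicing Assimilation: [vifzipet] → [vivzipet]
  Rule 3 Initial Cluster Simplification: no change — [vivzipet]

[nupsil], [depkulin], [vivzipet]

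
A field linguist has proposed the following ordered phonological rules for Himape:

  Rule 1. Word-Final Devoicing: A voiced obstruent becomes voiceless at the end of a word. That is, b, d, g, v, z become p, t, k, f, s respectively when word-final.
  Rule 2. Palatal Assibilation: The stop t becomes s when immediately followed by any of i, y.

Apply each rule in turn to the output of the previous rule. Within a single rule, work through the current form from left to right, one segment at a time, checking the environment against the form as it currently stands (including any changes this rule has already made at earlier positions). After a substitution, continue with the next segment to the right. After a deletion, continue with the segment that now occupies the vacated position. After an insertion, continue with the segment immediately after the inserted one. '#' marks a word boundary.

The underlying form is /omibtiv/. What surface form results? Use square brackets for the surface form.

Rule 1 Word-Final Devoicing: [omibtiv] → [omibtif]
Rule 2 Palatal Assibilation: [omibtif] → [omibsif]

[omibsif]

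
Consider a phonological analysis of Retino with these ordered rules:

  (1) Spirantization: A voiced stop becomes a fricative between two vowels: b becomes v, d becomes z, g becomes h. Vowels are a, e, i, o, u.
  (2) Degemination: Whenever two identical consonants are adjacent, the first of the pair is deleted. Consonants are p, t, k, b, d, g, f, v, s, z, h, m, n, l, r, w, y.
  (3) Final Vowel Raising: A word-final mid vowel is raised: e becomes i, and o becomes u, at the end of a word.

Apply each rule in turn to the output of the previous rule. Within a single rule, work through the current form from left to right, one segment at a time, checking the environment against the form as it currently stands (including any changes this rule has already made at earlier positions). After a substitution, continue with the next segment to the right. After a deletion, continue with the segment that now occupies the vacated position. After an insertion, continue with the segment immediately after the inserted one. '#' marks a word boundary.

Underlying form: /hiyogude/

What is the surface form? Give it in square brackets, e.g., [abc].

(1) Spirantization: [hiyogude] → [hiyohuze]
(2) Degemination: no change — [hiyohuze]
(3) Final Vowel Raising: [hiyohuze] → [hiyohuzi]

[hiyohuzi]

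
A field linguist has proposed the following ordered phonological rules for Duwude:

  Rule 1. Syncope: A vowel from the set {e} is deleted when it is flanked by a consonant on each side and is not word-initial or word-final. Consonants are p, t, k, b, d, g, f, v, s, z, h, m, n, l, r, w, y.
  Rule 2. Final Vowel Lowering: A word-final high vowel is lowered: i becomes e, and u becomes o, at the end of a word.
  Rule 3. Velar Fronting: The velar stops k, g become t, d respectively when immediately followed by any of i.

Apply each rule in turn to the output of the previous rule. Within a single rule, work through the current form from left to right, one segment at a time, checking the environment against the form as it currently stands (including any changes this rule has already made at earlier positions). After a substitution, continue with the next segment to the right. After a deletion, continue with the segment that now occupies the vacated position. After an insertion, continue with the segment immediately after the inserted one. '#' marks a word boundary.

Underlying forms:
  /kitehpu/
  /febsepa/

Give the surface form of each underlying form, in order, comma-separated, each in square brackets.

[tithpo], [fbspa]

/kitehpu/:
  Rule 1 Syncope: [kitehpu] → [kithpu]
  Rule 2 Final Vowel Lowering: [kithpu] → [kithpo]
  Rule 3 Velar Fronting: [kithpo] → [tithpo]
/febsepa/:
  Rule 1 Syncope: [febsepa] → [fbspa]
  Rule 2 Final Vowel Lowering: no change — [fbspa]
  Rule 3 Velar Fronting: no change — [fbspa]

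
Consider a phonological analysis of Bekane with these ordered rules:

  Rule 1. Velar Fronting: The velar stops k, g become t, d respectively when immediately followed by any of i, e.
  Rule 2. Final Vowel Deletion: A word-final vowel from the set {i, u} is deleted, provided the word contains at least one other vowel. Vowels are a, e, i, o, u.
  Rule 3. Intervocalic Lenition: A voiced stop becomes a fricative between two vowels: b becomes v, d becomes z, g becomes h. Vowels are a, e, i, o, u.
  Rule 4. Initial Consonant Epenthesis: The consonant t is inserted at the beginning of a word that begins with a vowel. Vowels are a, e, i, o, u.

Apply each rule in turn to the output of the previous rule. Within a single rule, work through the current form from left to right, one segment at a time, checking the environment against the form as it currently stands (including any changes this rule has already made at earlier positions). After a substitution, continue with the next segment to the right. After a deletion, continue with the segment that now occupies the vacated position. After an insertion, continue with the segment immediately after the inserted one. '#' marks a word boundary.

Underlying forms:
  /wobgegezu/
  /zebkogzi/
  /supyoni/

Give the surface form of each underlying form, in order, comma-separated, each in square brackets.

[wobdezez], [zebkogz], [supyon]

/wobgegezu/:
  Rule 1 Velar Fronting: [wobgegezu] → [wobdedezu]
  Rule 2 Final Vowel Deletion: [wobdedezu] → [wobdedez]
  Rule 3 Intervocalic Lenition: [wobdedez] → [wobdezez]
  Rule 4 Initial Consonant Epenthesis: no change — [wobdezez]
/zebkogzi/:
  Rule 1 Velar Fronting: no change — [zebkogzi]
  Rule 2 Final Vowel Deletion: [zebkogzi] → [zebkogz]
  Rule 3 Intervocalic Lenition: no change — [zebkogz]
  Rule 4 Initial Consonant Epenthesis: no change — [zebkogz]
/supyoni/:
  Rule 1 Velar Fronting: no change — [supyoni]
  Rule 2 Final Vowel Deletion: [supyoni] → [supyon]
  Rule 3 Intervocalic Lenition: no change — [supyon]
  Rule 4 Initial Consonant Epenthesis: no change — [supyon]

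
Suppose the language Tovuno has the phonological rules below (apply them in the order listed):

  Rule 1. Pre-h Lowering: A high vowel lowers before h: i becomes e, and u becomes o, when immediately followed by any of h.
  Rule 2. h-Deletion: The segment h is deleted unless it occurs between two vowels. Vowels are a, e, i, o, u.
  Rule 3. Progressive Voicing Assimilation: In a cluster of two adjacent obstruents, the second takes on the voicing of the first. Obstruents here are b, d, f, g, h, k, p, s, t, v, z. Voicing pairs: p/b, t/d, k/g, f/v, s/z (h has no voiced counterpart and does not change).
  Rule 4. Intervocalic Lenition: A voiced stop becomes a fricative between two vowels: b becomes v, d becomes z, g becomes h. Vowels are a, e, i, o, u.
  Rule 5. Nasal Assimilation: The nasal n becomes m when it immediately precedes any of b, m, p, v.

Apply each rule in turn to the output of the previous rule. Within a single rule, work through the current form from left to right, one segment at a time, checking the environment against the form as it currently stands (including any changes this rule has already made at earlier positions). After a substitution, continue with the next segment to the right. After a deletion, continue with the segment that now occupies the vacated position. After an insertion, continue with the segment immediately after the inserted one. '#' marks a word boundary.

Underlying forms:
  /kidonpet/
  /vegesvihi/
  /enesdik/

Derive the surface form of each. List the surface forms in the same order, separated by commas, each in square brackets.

/kidonpet/:
  Rule 1 Pre-h Lowering: no change — [kidonpet]
  Rule 2 h-Deletion: no change — [kidonpet]
  Rule 3 Progressive Voicing Assimilation: no change — [kidonpet]
  Rule 4 Intervocalic Lenition: [kidonpet] → [kizonpet]
  Rule 5 Nasal Assimilation: [kizonpet] → [kizompet]
/vegesvihi/:
  Rule 1 Pre-h Lowering: [vegesvihi] → [vegesvehi]
  Rule 2 h-Deletion: no change — [vegesvehi]
  Rule 3 Progressive Voicing Assimilation: [vegesvehi] → [vegesfehi]
  Rule 4 Intervocalic Lenition: [vegesfehi] → [vehesfehi]
  Rule 5 Nasal Assimilation: no change — [vehesfehi]
/enesdik/:
  Rule 1 Pre-h Lowering: no change — [enesdik]
  Rule 2 h-Deletion: no change — [enesdik]
  Rule 3 Progressive Voicing Assimilation: [enesdik] → [enestik]
  Rule 4 Intervocalic Lenition: no change — [enestik]
  Rule 5 Nasal Assimilation: no change — [enestik]

[kizompet], [vehesfehi], [enestik]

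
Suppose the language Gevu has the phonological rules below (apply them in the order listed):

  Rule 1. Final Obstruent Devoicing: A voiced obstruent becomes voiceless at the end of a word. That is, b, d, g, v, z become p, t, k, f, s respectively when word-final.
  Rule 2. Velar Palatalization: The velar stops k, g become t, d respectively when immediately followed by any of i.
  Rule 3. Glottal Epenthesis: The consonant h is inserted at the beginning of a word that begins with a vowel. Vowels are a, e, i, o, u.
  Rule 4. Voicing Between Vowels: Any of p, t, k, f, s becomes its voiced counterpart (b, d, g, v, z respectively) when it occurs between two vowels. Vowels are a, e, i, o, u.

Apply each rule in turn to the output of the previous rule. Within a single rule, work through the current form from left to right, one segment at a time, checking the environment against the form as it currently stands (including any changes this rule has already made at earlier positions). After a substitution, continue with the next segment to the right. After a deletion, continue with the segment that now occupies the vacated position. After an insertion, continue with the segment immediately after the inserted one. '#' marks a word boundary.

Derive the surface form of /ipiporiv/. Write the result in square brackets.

Rule 1 Final Obstruent Devoicing: [ipiporiv] → [ipiporif]
Rule 2 Velar Palatalization: no change — [ipiporif]
Rule 3 Glottal Epenthesis: [ipiporif] → [hipiporif]
Rule 4 Voicing Between Vowels: [hipiporif] → [hibiborif]

[hibiborif]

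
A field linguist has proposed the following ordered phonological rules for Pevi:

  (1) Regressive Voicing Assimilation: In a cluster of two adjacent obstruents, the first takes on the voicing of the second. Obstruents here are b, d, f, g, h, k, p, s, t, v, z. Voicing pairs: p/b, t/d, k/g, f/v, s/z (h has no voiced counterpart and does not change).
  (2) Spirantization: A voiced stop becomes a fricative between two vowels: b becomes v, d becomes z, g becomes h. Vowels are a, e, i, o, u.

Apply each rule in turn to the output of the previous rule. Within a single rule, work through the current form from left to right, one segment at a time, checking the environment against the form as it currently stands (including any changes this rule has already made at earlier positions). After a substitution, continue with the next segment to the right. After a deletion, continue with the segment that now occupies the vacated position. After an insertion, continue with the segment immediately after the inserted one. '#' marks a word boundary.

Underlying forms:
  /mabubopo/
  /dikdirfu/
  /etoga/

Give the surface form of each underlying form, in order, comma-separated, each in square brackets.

/mabubopo/:
  (1) Regressive Voicing Assimilation: no change — [mabubopo]
  (2) Spirantization: [mabubopo] → [mavuvopo]
/dikdirfu/:
  (1) Regressive Voicing Assimilation: [dikdirfu] → [digdirfu]
  (2) Spirantization: no change — [digdirfu]
/etoga/:
  (1) Regressive Voicing Assimilation: no change — [etoga]
  (2) Spirantization: [etoga] → [etoha]

[mavuvopo], [digdirfu], [etoha]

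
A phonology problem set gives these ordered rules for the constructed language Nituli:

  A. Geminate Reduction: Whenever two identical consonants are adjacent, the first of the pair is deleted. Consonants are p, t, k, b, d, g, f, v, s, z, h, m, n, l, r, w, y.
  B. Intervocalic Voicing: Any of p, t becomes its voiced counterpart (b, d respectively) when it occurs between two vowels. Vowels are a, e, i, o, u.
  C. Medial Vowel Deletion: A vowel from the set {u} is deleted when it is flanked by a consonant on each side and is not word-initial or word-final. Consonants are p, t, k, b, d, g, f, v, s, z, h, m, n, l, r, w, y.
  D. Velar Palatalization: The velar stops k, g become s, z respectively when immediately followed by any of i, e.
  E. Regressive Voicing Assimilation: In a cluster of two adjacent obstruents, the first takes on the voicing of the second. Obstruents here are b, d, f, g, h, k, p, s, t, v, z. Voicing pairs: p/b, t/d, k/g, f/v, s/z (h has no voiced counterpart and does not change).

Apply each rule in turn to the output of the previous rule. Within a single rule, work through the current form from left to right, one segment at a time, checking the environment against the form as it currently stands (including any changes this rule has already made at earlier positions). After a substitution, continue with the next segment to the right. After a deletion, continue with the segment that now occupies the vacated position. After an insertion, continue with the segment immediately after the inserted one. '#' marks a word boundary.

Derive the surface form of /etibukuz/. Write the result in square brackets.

[edipgz]

A Geminate Reduction: no change — [etibukuz]
B Intervocalic Voicing: [etibukuz] → [edibukuz]
C Medial Vowel Deletion: [edibukuz] → [edibkz]
D Velar Palatalization: no change — [edibkz]
E Regressive Voicing Assimilation: [edibkz] → [edipgz]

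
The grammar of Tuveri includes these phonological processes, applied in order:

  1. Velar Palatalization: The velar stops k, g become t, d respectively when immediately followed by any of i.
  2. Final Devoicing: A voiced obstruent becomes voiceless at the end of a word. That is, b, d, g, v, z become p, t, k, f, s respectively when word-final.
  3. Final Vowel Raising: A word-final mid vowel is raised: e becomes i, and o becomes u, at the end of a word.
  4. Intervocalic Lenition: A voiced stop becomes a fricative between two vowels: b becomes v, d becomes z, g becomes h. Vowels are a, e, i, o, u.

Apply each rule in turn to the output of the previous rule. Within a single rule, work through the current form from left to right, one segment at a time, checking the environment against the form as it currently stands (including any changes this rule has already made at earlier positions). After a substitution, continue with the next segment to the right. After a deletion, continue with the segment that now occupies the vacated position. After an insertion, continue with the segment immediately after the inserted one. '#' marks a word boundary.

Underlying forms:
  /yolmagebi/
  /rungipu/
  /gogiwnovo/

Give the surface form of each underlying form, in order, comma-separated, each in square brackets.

/yolmagebi/:
  1 Velar Palatalization: no change — [yolmagebi]
  2 Final Devoicing: no change — [yolmagebi]
  3 Final Vowel Raising: no change — [yolmagebi]
  4 Intervocalic Lenition: [yolmagebi] → [yolmahevi]
/rungipu/:
  1 Velar Palatalization: [rungipu] → [rundipu]
  2 Final Devoicing: no change — [rundipu]
  3 Final Vowel Raising: no change — [rundipu]
  4 Intervocalic Lenition: no change — [rundipu]
/gogiwnovo/:
  1 Velar Palatalization: [gogiwnovo] → [godiwnovo]
  2 Final Devoicing: no change — [godiwnovo]
  3 Final Vowel Raising: [godiwnovo] → [godiwnovu]
  4 Intervocalic Lenition: [godiwnovu] → [goziwnovu]

[yolmahevi], [rundipu], [goziwnovu]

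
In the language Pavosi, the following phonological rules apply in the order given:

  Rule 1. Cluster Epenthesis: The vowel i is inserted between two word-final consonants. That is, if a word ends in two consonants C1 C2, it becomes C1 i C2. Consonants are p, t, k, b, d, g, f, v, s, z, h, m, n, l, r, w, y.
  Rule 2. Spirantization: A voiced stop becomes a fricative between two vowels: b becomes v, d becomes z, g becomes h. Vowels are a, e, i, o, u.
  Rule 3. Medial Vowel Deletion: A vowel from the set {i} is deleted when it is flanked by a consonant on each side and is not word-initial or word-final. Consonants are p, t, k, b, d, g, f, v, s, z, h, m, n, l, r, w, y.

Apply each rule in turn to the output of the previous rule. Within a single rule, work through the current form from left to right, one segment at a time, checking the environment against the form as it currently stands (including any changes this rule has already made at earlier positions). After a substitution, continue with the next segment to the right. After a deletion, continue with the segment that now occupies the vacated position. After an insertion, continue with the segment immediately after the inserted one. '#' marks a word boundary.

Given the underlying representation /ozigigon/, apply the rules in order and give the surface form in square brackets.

[ozhhon]

Rule 1 Cluster Epenthesis: no change — [ozigigon]
Rule 2 Spirantization: [ozigigon] → [ozihihon]
Rule 3 Medial Vowel Deletion: [ozihihon] → [ozhhon]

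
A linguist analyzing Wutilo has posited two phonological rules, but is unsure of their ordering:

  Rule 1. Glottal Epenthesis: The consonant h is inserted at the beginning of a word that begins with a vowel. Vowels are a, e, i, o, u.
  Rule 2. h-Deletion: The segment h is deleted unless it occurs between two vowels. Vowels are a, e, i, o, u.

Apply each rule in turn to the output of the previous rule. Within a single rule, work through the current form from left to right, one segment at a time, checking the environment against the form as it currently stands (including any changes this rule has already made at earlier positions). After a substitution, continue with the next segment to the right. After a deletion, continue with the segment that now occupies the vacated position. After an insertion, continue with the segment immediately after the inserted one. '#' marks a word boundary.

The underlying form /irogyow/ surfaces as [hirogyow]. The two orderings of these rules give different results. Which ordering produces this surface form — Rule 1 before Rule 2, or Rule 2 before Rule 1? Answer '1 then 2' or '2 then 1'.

Order 1 then 2:
  1 Glottal Epenthesis: [irogyow] → [hirogyow]
  2 h-Deletion: [hirogyow] → [irogyow]
  result: [irogyow]
Order 2 then 1:
  2 h-Deletion: no change — [irogyow]
  1 Glottal Epenthesis: [irogyow] → [hirogyow]
  result: [hirogyow]

2 then 1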